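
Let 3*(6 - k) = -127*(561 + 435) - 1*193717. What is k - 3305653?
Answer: -9596732/3 ≈ -3.1989e+6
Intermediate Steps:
k = 320227/3 (k = 6 - (-127*(561 + 435) - 1*193717)/3 = 6 - (-127*996 - 193717)/3 = 6 - (-126492 - 193717)/3 = 6 - 1/3*(-320209) = 6 + 320209/3 = 320227/3 ≈ 1.0674e+5)
k - 3305653 = 320227/3 - 3305653 = -9596732/3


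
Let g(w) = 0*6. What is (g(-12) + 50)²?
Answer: 2500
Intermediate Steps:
g(w) = 0
(g(-12) + 50)² = (0 + 50)² = 50² = 2500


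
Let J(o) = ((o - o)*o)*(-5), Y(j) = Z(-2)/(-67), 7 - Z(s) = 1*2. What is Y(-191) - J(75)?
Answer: -5/67 ≈ -0.074627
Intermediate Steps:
Z(s) = 5 (Z(s) = 7 - 2 = 5)
Y(j) = -5/67 (Y(j) = 5/(-67) = 5*(-1/67) = -5/67)
J(o) = 0 (J(o) = (0*o)*(-5) = 0*(-5) = 0)
Y(-191) - J(75) = -5/67 - 1*0 = -5/67 + 0 = -5/67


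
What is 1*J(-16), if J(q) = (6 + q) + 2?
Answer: -8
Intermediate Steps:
J(q) = 8 + q
1*J(-16) = 1*(8 - 16) = 1*(-8) = -8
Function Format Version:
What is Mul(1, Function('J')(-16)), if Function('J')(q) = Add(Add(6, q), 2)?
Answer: -8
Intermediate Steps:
Function('J')(q) = Add(8, q)
Mul(1, Function('J')(-16)) = Mul(1, Add(8, -16)) = Mul(1, -8) = -8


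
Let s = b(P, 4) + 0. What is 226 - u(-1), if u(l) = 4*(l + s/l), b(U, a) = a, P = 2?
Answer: 246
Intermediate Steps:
s = 4 (s = 4 + 0 = 4)
u(l) = 4*l + 16/l (u(l) = 4*(l + 4/l) = 4*l + 16/l)
226 - u(-1) = 226 - (4*(-1) + 16/(-1)) = 226 - (-4 + 16*(-1)) = 226 - (-4 - 16) = 226 - 1*(-20) = 226 + 20 = 246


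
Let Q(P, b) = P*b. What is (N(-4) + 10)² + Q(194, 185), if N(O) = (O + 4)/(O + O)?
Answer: 35990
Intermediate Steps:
N(O) = (4 + O)/(2*O) (N(O) = (4 + O)/((2*O)) = (4 + O)*(1/(2*O)) = (4 + O)/(2*O))
(N(-4) + 10)² + Q(194, 185) = ((½)*(4 - 4)/(-4) + 10)² + 194*185 = ((½)*(-¼)*0 + 10)² + 35890 = (0 + 10)² + 35890 = 10² + 35890 = 100 + 35890 = 35990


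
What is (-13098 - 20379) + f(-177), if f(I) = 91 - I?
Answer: -33209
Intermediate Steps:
(-13098 - 20379) + f(-177) = (-13098 - 20379) + (91 - 1*(-177)) = -33477 + (91 + 177) = -33477 + 268 = -33209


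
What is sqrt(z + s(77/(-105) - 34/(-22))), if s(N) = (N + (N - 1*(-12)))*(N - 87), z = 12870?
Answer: sqrt(318416942)/165 ≈ 108.15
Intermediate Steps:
s(N) = (-87 + N)*(12 + 2*N) (s(N) = (N + (N + 12))*(-87 + N) = (N + (12 + N))*(-87 + N) = (12 + 2*N)*(-87 + N) = (-87 + N)*(12 + 2*N))
sqrt(z + s(77/(-105) - 34/(-22))) = sqrt(12870 + (-1044 - 162*(77/(-105) - 34/(-22)) + 2*(77/(-105) - 34/(-22))**2)) = sqrt(12870 + (-1044 - 162*(77*(-1/105) - 34*(-1/22)) + 2*(77*(-1/105) - 34*(-1/22))**2)) = sqrt(12870 + (-1044 - 162*(-11/15 + 17/11) + 2*(-11/15 + 17/11)**2)) = sqrt(12870 + (-1044 - 162*134/165 + 2*(134/165)**2)) = sqrt(12870 + (-1044 - 7236/55 + 2*(17956/27225))) = sqrt(12870 + (-1044 - 7236/55 + 35912/27225)) = sqrt(12870 - 31968808/27225) = sqrt(318416942/27225) = sqrt(318416942)/165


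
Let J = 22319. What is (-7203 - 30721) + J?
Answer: -15605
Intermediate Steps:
(-7203 - 30721) + J = (-7203 - 30721) + 22319 = -37924 + 22319 = -15605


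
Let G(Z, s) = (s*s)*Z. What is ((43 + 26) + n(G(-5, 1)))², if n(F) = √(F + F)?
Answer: (69 + I*√10)² ≈ 4751.0 + 436.39*I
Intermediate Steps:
G(Z, s) = Z*s² (G(Z, s) = s²*Z = Z*s²)
n(F) = √2*√F (n(F) = √(2*F) = √2*√F)
((43 + 26) + n(G(-5, 1)))² = ((43 + 26) + √2*√(-5*1²))² = (69 + √2*√(-5*1))² = (69 + √2*√(-5))² = (69 + √2*(I*√5))² = (69 + I*√10)²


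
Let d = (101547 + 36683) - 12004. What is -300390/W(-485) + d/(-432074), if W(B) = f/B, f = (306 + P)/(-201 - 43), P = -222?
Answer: -639976354045641/1512259 ≈ -4.2319e+8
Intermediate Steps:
f = -21/61 (f = (306 - 222)/(-201 - 43) = 84/(-244) = 84*(-1/244) = -21/61 ≈ -0.34426)
d = 126226 (d = 138230 - 12004 = 126226)
W(B) = -21/(61*B)
-300390/W(-485) + d/(-432074) = -300390/((-21/61/(-485))) + 126226/(-432074) = -300390/((-21/61*(-1/485))) + 126226*(-1/432074) = -300390/21/29585 - 63113/216037 = -300390*29585/21 - 63113/216037 = -2962346050/7 - 63113/216037 = -639976354045641/1512259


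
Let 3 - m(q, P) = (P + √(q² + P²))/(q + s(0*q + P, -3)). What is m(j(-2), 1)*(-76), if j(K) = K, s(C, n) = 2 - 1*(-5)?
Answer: -1064/5 + 76*√5/5 ≈ -178.81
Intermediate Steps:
s(C, n) = 7 (s(C, n) = 2 + 5 = 7)
m(q, P) = 3 - (P + √(P² + q²))/(7 + q) (m(q, P) = 3 - (P + √(q² + P²))/(q + 7) = 3 - (P + √(P² + q²))/(7 + q))
m(j(-2), 1)*(-76) = ((21 - 1*1 - √(1² + (-2)²) + 3*(-2))/(7 - 2))*(-76) = ((21 - 1 - √(1 + 4) - 6)/5)*(-76) = ((21 - 1 - √5 - 6)/5)*(-76) = ((14 - √5)/5)*(-76) = (14/5 - √5/5)*(-76) = -1064/5 + 76*√5/5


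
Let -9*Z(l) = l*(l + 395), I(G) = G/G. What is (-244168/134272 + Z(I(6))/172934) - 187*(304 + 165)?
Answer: -127282681840539/1451262128 ≈ -87705.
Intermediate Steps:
I(G) = 1
Z(l) = -l*(395 + l)/9 (Z(l) = -l*(l + 395)/9 = -l*(395 + l)/9)
(-244168/134272 + Z(I(6))/172934) - 187*(304 + 165) = (-244168/134272 - ⅑*1*(395 + 1)/172934) - 187*(304 + 165) = (-244168*1/134272 - ⅑*1*396*(1/172934)) - 187*469 = (-30521/16784 - 44*1/172934) - 87703 = (-30521/16784 - 22/86467) - 87703 = -2639428555/1451262128 - 87703 = -127282681840539/1451262128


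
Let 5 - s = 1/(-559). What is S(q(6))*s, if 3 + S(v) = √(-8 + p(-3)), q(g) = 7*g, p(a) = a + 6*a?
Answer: -8388/559 + 2796*I*√29/559 ≈ -15.005 + 26.935*I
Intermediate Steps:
p(a) = 7*a
s = 2796/559 (s = 5 - 1/(-559) = 5 - 1*(-1/559) = 5 + 1/559 = 2796/559 ≈ 5.0018)
S(v) = -3 + I*√29 (S(v) = -3 + √(-8 + 7*(-3)) = -3 + √(-8 - 21) = -3 + √(-29) = -3 + I*√29)
S(q(6))*s = (-3 + I*√29)*(2796/559) = -8388/559 + 2796*I*√29/559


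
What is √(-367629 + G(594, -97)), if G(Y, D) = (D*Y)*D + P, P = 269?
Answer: √5221586 ≈ 2285.1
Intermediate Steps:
G(Y, D) = 269 + Y*D² (G(Y, D) = (D*Y)*D + 269 = Y*D² + 269 = 269 + Y*D²)
√(-367629 + G(594, -97)) = √(-367629 + (269 + 594*(-97)²)) = √(-367629 + (269 + 594*9409)) = √(-367629 + (269 + 5588946)) = √(-367629 + 5589215) = √5221586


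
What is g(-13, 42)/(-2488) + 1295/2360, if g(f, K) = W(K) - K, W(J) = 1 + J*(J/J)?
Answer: 40245/73396 ≈ 0.54833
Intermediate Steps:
W(J) = 1 + J (W(J) = 1 + J*1 = 1 + J)
g(f, K) = 1 (g(f, K) = (1 + K) - K = 1)
g(-13, 42)/(-2488) + 1295/2360 = 1/(-2488) + 1295/2360 = 1*(-1/2488) + 1295*(1/2360) = -1/2488 + 259/472 = 40245/73396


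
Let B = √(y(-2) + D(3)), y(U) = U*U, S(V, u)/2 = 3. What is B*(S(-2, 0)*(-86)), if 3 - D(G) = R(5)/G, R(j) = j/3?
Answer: -172*√58 ≈ -1309.9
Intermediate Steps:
R(j) = j/3 (R(j) = j*(⅓) = j/3)
S(V, u) = 6 (S(V, u) = 2*3 = 6)
D(G) = 3 - 5/(3*G) (D(G) = 3 - (⅓)*5/G = 3 - 5/(3*G))
y(U) = U²
B = √58/3 (B = √((-2)² + (3 - 5/3/3)) = √(4 + (3 - 5/3*⅓)) = √(4 + (3 - 5/9)) = √(4 + 22/9) = √(58/9) = √58/3 ≈ 2.5386)
B*(S(-2, 0)*(-86)) = (√58/3)*(6*(-86)) = (√58/3)*(-516) = -172*√58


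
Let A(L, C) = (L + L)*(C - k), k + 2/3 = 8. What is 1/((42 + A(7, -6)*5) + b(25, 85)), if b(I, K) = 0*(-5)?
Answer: -3/2674 ≈ -0.0011219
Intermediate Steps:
k = 22/3 (k = -⅔ + 8 = 22/3 ≈ 7.3333)
A(L, C) = 2*L*(-22/3 + C) (A(L, C) = (L + L)*(C - 1*22/3) = (2*L)*(C - 22/3) = (2*L)*(-22/3 + C) = 2*L*(-22/3 + C))
b(I, K) = 0
1/((42 + A(7, -6)*5) + b(25, 85)) = 1/((42 + ((⅔)*7*(-22 + 3*(-6)))*5) + 0) = 1/((42 + ((⅔)*7*(-22 - 18))*5) + 0) = 1/((42 + ((⅔)*7*(-40))*5) + 0) = 1/((42 - 560/3*5) + 0) = 1/((42 - 2800/3) + 0) = 1/(-2674/3 + 0) = 1/(-2674/3) = -3/2674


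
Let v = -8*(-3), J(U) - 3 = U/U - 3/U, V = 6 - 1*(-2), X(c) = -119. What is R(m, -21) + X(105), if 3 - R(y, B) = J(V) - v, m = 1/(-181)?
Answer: -765/8 ≈ -95.625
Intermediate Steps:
V = 8 (V = 6 + 2 = 8)
J(U) = 4 - 3/U (J(U) = 3 + (U/U - 3/U) = 3 + (1 - 3/U) = 4 - 3/U)
v = 24
m = -1/181 ≈ -0.0055249
R(y, B) = 187/8 (R(y, B) = 3 - ((4 - 3/8) - 1*24) = 3 - ((4 - 3*⅛) - 24) = 3 - ((4 - 3/8) - 24) = 3 - (29/8 - 24) = 3 - 1*(-163/8) = 3 + 163/8 = 187/8)
R(m, -21) + X(105) = 187/8 - 119 = -765/8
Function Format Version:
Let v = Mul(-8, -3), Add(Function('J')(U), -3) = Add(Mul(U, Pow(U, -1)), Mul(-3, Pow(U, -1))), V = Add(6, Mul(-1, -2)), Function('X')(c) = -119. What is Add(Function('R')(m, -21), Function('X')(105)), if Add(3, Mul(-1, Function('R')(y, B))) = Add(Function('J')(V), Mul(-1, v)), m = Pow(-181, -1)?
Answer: Rational(-765, 8) ≈ -95.625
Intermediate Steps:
V = 8 (V = Add(6, 2) = 8)
Function('J')(U) = Add(4, Mul(-3, Pow(U, -1))) (Function('J')(U) = Add(3, Add(Mul(U, Pow(U, -1)), Mul(-3, Pow(U, -1)))) = Add(3, Add(1, Mul(-3, Pow(U, -1)))) = Add(4, Mul(-3, Pow(U, -1))))
v = 24
m = Rational(-1, 181) ≈ -0.0055249
Function('R')(y, B) = Rational(187, 8) (Function('R')(y, B) = Add(3, Mul(-1, Add(Add(4, Mul(-3, Pow(8, -1))), Mul(-1, 24)))) = Add(3, Mul(-1, Add(Add(4, Mul(-3, Rational(1, 8))), -24))) = Add(3, Mul(-1, Add(Add(4, Rational(-3, 8)), -24))) = Add(3, Mul(-1, Add(Rational(29, 8), -24))) = Add(3, Mul(-1, Rational(-163, 8))) = Add(3, Rational(163, 8)) = Rational(187, 8))
Add(Function('R')(m, -21), Function('X')(105)) = Add(Rational(187, 8), -119) = Rational(-765, 8)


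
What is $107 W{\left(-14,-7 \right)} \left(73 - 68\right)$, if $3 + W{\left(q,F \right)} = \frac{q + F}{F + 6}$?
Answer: $9630$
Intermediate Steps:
$W{\left(q,F \right)} = -3 + \frac{F + q}{6 + F}$ ($W{\left(q,F \right)} = -3 + \frac{q + F}{F + 6} = -3 + \frac{F + q}{6 + F}$)
$107 W{\left(-14,-7 \right)} \left(73 - 68\right) = 107 \frac{-18 - 14 - -14}{6 - 7} \left(73 - 68\right) = 107 \frac{-18 - 14 + 14}{-1} \left(73 - 68\right) = 107 \left(\left(-1\right) \left(-18\right)\right) 5 = 107 \cdot 18 \cdot 5 = 1926 \cdot 5 = 9630$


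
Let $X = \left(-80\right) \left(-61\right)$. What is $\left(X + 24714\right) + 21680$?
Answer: $51274$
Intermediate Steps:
$X = 4880$
$\left(X + 24714\right) + 21680 = \left(4880 + 24714\right) + 21680 = 29594 + 21680 = 51274$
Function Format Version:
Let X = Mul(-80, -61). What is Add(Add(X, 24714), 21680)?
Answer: 51274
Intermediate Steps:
X = 4880
Add(Add(X, 24714), 21680) = Add(Add(4880, 24714), 21680) = Add(29594, 21680) = 51274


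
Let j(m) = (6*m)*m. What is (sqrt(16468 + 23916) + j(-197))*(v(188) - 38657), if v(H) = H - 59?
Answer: -8971398912 - 308224*sqrt(631) ≈ -8.9791e+9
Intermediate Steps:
j(m) = 6*m**2
v(H) = -59 + H
(sqrt(16468 + 23916) + j(-197))*(v(188) - 38657) = (sqrt(16468 + 23916) + 6*(-197)**2)*((-59 + 188) - 38657) = (sqrt(40384) + 6*38809)*(129 - 38657) = (8*sqrt(631) + 232854)*(-38528) = (232854 + 8*sqrt(631))*(-38528) = -8971398912 - 308224*sqrt(631)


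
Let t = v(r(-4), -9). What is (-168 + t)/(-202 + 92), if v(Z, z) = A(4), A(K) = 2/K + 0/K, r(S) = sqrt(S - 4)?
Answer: 67/44 ≈ 1.5227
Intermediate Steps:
r(S) = sqrt(-4 + S)
A(K) = 2/K (A(K) = 2/K + 0 = 2/K)
v(Z, z) = 1/2 (v(Z, z) = 2/4 = 2*(1/4) = 1/2)
t = 1/2 ≈ 0.50000
(-168 + t)/(-202 + 92) = (-168 + 1/2)/(-202 + 92) = -335/2/(-110) = -335/2*(-1/110) = 67/44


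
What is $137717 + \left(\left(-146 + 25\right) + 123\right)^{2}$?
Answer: $137721$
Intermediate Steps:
$137717 + \left(\left(-146 + 25\right) + 123\right)^{2} = 137717 + \left(-121 + 123\right)^{2} = 137717 + 2^{2} = 137717 + 4 = 137721$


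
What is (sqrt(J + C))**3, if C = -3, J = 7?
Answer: 8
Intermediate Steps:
(sqrt(J + C))**3 = (sqrt(7 - 3))**3 = (sqrt(4))**3 = 2**3 = 8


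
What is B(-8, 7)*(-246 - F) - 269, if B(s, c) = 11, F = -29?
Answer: -2656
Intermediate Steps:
B(-8, 7)*(-246 - F) - 269 = 11*(-246 - 1*(-29)) - 269 = 11*(-246 + 29) - 269 = 11*(-217) - 269 = -2387 - 269 = -2656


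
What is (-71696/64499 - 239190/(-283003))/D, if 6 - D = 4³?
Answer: 11977013/2607630071 ≈ 0.0045931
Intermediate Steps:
D = -58 (D = 6 - 1*4³ = 6 - 1*64 = 6 - 64 = -58)
(-71696/64499 - 239190/(-283003))/D = (-71696/64499 - 239190/(-283003))/(-58) = (-71696*1/64499 - 239190*(-1/283003))*(-1/58) = (-71696/64499 + 34170/40429)*(-1/58) = -694666754/2607630071*(-1/58) = 11977013/2607630071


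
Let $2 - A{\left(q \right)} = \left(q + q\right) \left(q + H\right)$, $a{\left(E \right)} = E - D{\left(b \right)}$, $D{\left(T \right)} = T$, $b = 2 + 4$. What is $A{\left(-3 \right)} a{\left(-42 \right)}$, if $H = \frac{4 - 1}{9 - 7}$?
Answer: $336$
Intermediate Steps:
$b = 6$
$H = \frac{3}{2} \approx 1.5$
$a{\left(E \right)} = -6 + E$ ($a{\left(E \right)} = E - 6 = -6 + E$)
$A{\left(q \right)} = 2 - 2 q \left(\frac{3}{2} + q\right)$ ($A{\left(q \right)} = 2 - \left(q + q\right) \left(q + \frac{3}{2}\right) = 2 - 2 q \left(\frac{3}{2} + q\right)$)
$A{\left(-3 \right)} a{\left(-42 \right)} = \left(2 - -9 - 2 \left(-3\right)^{2}\right) \left(-6 - 42\right) = \left(2 + 9 - 18\right) \left(-48\right) = \left(-7\right) \left(-48\right) = 336$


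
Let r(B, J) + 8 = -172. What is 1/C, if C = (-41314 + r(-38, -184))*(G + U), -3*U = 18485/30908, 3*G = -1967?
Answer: 15454/420572955729 ≈ 3.6745e-8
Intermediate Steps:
G = -1967/3 (G = (⅓)*(-1967) = -1967/3 ≈ -655.67)
r(B, J) = -180 (r(B, J) = -8 - 172 = -180)
U = -18485/92724 (U = -18485/(3*30908) = -⅓*18485/30908 = -18485/92724 ≈ -0.19936)
C = 420572955729/15454 (C = (-41314 - 180)*(-1967/3 - 18485/92724) = -41494*(-20271507/30908) = 420572955729/15454 ≈ 2.7214e+7)
1/C = 1/(420572955729/15454) = 15454/420572955729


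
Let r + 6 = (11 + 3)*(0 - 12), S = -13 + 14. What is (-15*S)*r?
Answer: 2610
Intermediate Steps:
S = 1
r = -174 (r = -6 + (11 + 3)*(0 - 12) = -6 + 14*(-12) = -6 - 168 = -174)
(-15*S)*r = -15*1*(-174) = -15*(-174) = 2610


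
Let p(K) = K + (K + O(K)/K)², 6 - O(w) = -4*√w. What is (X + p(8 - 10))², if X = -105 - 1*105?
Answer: 37225 - 7800*I*√2 ≈ 37225.0 - 11031.0*I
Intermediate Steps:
O(w) = 6 + 4*√w (O(w) = 6 - (-4)*√w = 6 + 4*√w)
X = -210 (X = -105 - 105 = -210)
p(K) = K + (K + (6 + 4*√K)/K)²
(X + p(8 - 10))² = (-210 + ((8 - 10) + (6 + (8 - 10)² + 4*√(8 - 10))²/(8 - 10)²))² = (-210 + (-2 + (6 + (-2)² + 4*√(-2))²/(-2)²))² = (-210 + (-2 + (6 + 4 + 4*(I*√2))²/4))² = (-210 + (-2 + (6 + 4 + 4*I*√2)²/4))² = (-210 + (-2 + (10 + 4*I*√2)²/4))² = (-212 + (10 + 4*I*√2)²/4)²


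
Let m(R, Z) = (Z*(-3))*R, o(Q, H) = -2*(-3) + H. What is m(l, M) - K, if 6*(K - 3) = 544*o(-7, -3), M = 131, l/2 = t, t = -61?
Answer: 47671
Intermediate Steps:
o(Q, H) = 6 + H
l = -122 (l = 2*(-61) = -122)
m(R, Z) = -3*R*Z (m(R, Z) = (-3*Z)*R = -3*R*Z)
K = 275 (K = 3 + (544*(6 - 3))/6 = 3 + (544*3)/6 = 3 + (1/6)*1632 = 3 + 272 = 275)
m(l, M) - K = -3*(-122)*131 - 1*275 = 47946 - 275 = 47671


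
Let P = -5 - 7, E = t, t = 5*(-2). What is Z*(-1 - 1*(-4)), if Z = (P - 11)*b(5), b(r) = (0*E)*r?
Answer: 0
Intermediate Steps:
t = -10
E = -10
b(r) = 0 (b(r) = (0*(-10))*r = 0*r = 0)
P = -12
Z = 0 (Z = (-12 - 11)*0 = -23*0 = 0)
Z*(-1 - 1*(-4)) = 0*(-1 - 1*(-4)) = 0*(-1 + 4) = 0*3 = 0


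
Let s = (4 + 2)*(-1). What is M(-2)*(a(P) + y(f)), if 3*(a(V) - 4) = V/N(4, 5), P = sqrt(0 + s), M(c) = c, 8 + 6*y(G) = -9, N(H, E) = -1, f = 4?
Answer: -7/3 + 2*I*sqrt(6)/3 ≈ -2.3333 + 1.633*I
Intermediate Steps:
y(G) = -17/6 (y(G) = -4/3 + (1/6)*(-9) = -4/3 - 3/2 = -17/6)
s = -6 (s = 6*(-1) = -6)
P = I*sqrt(6) (P = sqrt(0 - 6) = sqrt(-6) = I*sqrt(6) ≈ 2.4495*I)
a(V) = 4 - V/3 (a(V) = 4 + (V/(-1))/3 = 4 + (V*(-1))/3 = 4 + (-V)/3 = 4 - V/3)
M(-2)*(a(P) + y(f)) = -2*((4 - I*sqrt(6)/3) - 17/6) = -2*(7/6 - I*sqrt(6)/3) = -7/3 + 2*I*sqrt(6)/3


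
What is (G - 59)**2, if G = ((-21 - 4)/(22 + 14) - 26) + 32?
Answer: 3736489/1296 ≈ 2883.1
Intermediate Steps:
G = 191/36 (G = (-25/36 - 26) + 32 = -961/36 + 32 = 191/36 ≈ 5.3056)
(G - 59)**2 = (191/36 - 59)**2 = (-1933/36)**2 = 3736489/1296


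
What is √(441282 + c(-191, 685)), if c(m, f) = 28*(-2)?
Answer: √441226 ≈ 664.25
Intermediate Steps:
c(m, f) = -56
√(441282 + c(-191, 685)) = √(441282 - 56) = √441226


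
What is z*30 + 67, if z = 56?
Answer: 1747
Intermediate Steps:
z*30 + 67 = 56*30 + 67 = 1680 + 67 = 1747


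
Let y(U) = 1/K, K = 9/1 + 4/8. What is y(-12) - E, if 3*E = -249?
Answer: 1579/19 ≈ 83.105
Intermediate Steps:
E = -83 (E = (⅓)*(-249) = -83)
K = 19/2 (K = 9*1 + 4*(⅛) = 9 + ½ = 19/2 ≈ 9.5000)
y(U) = 2/19 (y(U) = 1/(19/2) = 2/19)
y(-12) - E = 2/19 - 1*(-83) = 2/19 + 83 = 1579/19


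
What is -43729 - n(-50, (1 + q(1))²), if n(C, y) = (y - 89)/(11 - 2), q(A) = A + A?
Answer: -393481/9 ≈ -43720.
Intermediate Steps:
q(A) = 2*A
n(C, y) = -89/9 + y/9 (n(C, y) = (-89 + y)/9 = (-89 + y)*(⅑) = -89/9 + y/9)
-43729 - n(-50, (1 + q(1))²) = -43729 - (-89/9 + (1 + 2*1)²/9) = -43729 - (-89/9 + (1 + 2)²/9) = -43729 - (-89/9 + (⅑)*3²) = -43729 - (-89/9 + (⅑)*9) = -43729 - (-89/9 + 1) = -43729 - 1*(-80/9) = -43729 + 80/9 = -393481/9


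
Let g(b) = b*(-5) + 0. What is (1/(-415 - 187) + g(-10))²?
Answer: 905949801/362404 ≈ 2499.8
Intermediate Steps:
g(b) = -5*b (g(b) = -5*b + 0 = -5*b)
(1/(-415 - 187) + g(-10))² = (1/(-415 - 187) - 5*(-10))² = (1/(-602) + 50)² = (-1/602 + 50)² = (30099/602)² = 905949801/362404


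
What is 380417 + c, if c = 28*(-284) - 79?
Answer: 372386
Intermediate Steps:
c = -8031 (c = -7952 - 79 = -8031)
380417 + c = 380417 - 8031 = 372386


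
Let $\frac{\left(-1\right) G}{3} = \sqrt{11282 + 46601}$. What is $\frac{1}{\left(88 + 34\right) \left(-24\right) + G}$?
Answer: $- \frac{976}{2684079} + \frac{\sqrt{57883}}{2684079} \approx -0.00027399$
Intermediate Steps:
$G = - 3 \sqrt{57883}$ ($G = - 3 \sqrt{11282 + 46601} = - 3 \sqrt{57883} \approx -721.77$)
$\frac{1}{\left(88 + 34\right) \left(-24\right) + G} = \frac{1}{\left(88 + 34\right) \left(-24\right) - 3 \sqrt{57883}} = \frac{1}{122 \left(-24\right) - 3 \sqrt{57883}} = \frac{1}{-2928 - 3 \sqrt{57883}}$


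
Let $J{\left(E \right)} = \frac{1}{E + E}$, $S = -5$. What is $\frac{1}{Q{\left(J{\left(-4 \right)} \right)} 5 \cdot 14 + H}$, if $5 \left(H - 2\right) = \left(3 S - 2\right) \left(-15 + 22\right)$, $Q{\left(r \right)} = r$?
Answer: $- \frac{20}{611} \approx -0.032733$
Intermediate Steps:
$J{\left(E \right)} = \frac{1}{2 E}$
$H = - \frac{109}{5}$ ($H = 2 + \frac{\left(3 \left(-5\right) - 2\right) \left(-15 + 22\right)}{5} = 2 + \frac{\left(-15 - 2\right) 7}{5} = 2 + \frac{\left(-17\right) 7}{5} = 2 + \frac{1}{5} \left(-119\right) = 2 - \frac{119}{5} = - \frac{109}{5} \approx -21.8$)
$\frac{1}{Q{\left(J{\left(-4 \right)} \right)} 5 \cdot 14 + H} = \frac{1}{\frac{1}{2 \left(-4\right)} 5 \cdot 14 - \frac{109}{5}} = \frac{1}{\frac{1}{2} \left(- \frac{1}{4}\right) 5 \cdot 14 - \frac{109}{5}} = \frac{1}{\left(- \frac{1}{8}\right) 5 \cdot 14 - \frac{109}{5}} = \frac{1}{\left(- \frac{5}{8}\right) 14 - \frac{109}{5}} = \frac{1}{- \frac{35}{4} - \frac{109}{5}} = \frac{1}{- \frac{611}{20}} = - \frac{20}{611}$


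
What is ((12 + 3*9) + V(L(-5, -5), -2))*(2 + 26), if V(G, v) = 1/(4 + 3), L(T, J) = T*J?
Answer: 1096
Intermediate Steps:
L(T, J) = J*T
V(G, v) = ⅐ (V(G, v) = 1/7 = ⅐)
((12 + 3*9) + V(L(-5, -5), -2))*(2 + 26) = ((12 + 3*9) + ⅐)*(2 + 26) = ((12 + 27) + ⅐)*28 = (39 + ⅐)*28 = (274/7)*28 = 1096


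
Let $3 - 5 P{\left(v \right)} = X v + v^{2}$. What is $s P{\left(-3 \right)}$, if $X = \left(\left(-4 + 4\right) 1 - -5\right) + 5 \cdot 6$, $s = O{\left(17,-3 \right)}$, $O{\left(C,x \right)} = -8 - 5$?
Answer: $- \frac{1287}{5} \approx -257.4$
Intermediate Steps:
$O{\left(C,x \right)} = -13$ ($O{\left(C,x \right)} = -8 - 5 = -13$)
$s = -13$
$X = 35$ ($X = \left(0 \cdot 1 + 5\right) + 30 = \left(0 + 5\right) + 30 = 5 + 30 = 35$)
$P{\left(v \right)} = \frac{3}{5} - 7 v - \frac{v^{2}}{5}$ ($P{\left(v \right)} = \frac{3}{5} - \frac{35 v + v^{2}}{5} = \frac{3}{5} - \frac{v^{2} + 35 v}{5} = \frac{3}{5} - \left(7 v + \frac{v^{2}}{5}\right) = \frac{3}{5} - 7 v - \frac{v^{2}}{5}$)
$s P{\left(-3 \right)} = - 13 \left(\frac{3}{5} - -21 - \frac{\left(-3\right)^{2}}{5}\right) = - 13 \left(\frac{3}{5} + 21 - \frac{9}{5}\right) = \left(-13\right) \frac{99}{5} = - \frac{1287}{5}$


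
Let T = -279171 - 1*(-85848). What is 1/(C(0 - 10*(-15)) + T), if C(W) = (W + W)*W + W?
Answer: -1/148173 ≈ -6.7489e-6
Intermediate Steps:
C(W) = W + 2*W² (C(W) = (2*W)*W + W = 2*W² + W = W + 2*W²)
T = -193323 (T = -279171 + 85848 = -193323)
1/(C(0 - 10*(-15)) + T) = 1/((0 - 10*(-15))*(1 + 2*(0 - 10*(-15))) - 193323) = 1/((0 + 150)*(1 + 2*(0 + 150)) - 193323) = 1/(150*(1 + 2*150) - 193323) = 1/(150*(1 + 300) - 193323) = 1/(150*301 - 193323) = 1/(45150 - 193323) = 1/(-148173) = -1/148173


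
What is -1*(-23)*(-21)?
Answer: -483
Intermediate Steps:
-1*(-23)*(-21) = 23*(-21) = -483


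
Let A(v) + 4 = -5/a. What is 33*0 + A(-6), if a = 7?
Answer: -33/7 ≈ -4.7143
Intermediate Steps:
A(v) = -33/7 (A(v) = -4 - 5/7 = -33/7)
33*0 + A(-6) = 33*0 - 33/7 = 0 - 33/7 = -33/7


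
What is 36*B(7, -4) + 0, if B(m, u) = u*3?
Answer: -432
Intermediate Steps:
B(m, u) = 3*u
36*B(7, -4) + 0 = 36*(3*(-4)) + 0 = 36*(-12) + 0 = -432 + 0 = -432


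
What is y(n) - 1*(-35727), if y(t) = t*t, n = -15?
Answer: 35952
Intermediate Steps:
y(t) = t²
y(n) - 1*(-35727) = (-15)² - 1*(-35727) = 225 + 35727 = 35952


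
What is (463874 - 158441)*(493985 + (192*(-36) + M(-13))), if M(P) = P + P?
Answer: 148760226351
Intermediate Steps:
M(P) = 2*P
(463874 - 158441)*(493985 + (192*(-36) + M(-13))) = (463874 - 158441)*(493985 + (192*(-36) + 2*(-13))) = 305433*(493985 + (-6912 - 26)) = 305433*(493985 - 6938) = 305433*487047 = 148760226351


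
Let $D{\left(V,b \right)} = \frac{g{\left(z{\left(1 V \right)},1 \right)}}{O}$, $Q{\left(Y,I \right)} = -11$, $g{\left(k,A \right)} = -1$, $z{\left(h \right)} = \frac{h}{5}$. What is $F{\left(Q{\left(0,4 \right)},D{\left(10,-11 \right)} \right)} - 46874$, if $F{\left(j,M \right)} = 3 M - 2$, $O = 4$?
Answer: $- \frac{187507}{4} \approx -46877.0$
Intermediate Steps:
$z{\left(h \right)} = \frac{h}{5}$ ($z{\left(h \right)} = h \frac{1}{5} = \frac{h}{5}$)
$D{\left(V,b \right)} = - \frac{1}{4}$
$F{\left(j,M \right)} = -2 + 3 M$
$F{\left(Q{\left(0,4 \right)},D{\left(10,-11 \right)} \right)} - 46874 = \left(-2 + 3 \left(- \frac{1}{4}\right)\right) - 46874 = \left(-2 - \frac{3}{4}\right) - 46874 = - \frac{11}{4} - 46874 = - \frac{187507}{4}$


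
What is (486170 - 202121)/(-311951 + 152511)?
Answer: -284049/159440 ≈ -1.7815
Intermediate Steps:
(486170 - 202121)/(-311951 + 152511) = 284049/(-159440) = 284049*(-1/159440) = -284049/159440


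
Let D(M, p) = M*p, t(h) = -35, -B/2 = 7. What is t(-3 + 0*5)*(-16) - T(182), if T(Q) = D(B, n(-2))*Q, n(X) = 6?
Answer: 15848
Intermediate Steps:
B = -14 (B = -2*7 = -14)
T(Q) = -84*Q (T(Q) = (-14*6)*Q = -84*Q)
t(-3 + 0*5)*(-16) - T(182) = -35*(-16) - (-84)*182 = 560 - 1*(-15288) = 560 + 15288 = 15848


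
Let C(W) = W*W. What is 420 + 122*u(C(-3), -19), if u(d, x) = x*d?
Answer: -20442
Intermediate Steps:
C(W) = W²
u(d, x) = d*x
420 + 122*u(C(-3), -19) = 420 + 122*((-3)²*(-19)) = 420 + 122*(9*(-19)) = 420 + 122*(-171) = 420 - 20862 = -20442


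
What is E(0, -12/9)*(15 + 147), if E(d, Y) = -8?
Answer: -1296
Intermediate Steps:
E(0, -12/9)*(15 + 147) = -8*(15 + 147) = -8*162 = -1296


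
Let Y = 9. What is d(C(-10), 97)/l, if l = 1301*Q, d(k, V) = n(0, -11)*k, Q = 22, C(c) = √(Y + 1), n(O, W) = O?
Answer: 0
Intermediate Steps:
C(c) = √10 (C(c) = √(9 + 1) = √10)
d(k, V) = 0 (d(k, V) = 0*k = 0)
l = 28622 (l = 1301*22 = 28622)
d(C(-10), 97)/l = 0/28622 = 0*(1/28622) = 0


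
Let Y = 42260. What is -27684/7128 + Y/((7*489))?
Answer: 1911731/225918 ≈ 8.4621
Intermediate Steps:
-27684/7128 + Y/((7*489)) = -27684/7128 + 42260/((7*489)) = -27684*1/7128 + 42260/3423 = -769/198 + 42260*(1/3423) = -769/198 + 42260/3423 = 1911731/225918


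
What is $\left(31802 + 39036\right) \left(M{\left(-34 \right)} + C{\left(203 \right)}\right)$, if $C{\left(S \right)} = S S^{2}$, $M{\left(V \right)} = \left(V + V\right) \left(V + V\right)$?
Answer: $592917672738$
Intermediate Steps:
$M{\left(V \right)} = 4 V^{2}$ ($M{\left(V \right)} = 2 V 2 V = 4 V^{2}$)
$C{\left(S \right)} = S^{3}$
$\left(31802 + 39036\right) \left(M{\left(-34 \right)} + C{\left(203 \right)}\right) = \left(31802 + 39036\right) \left(4 \left(-34\right)^{2} + 203^{3}\right) = 70838 \left(4 \cdot 1156 + 8365427\right) = 70838 \left(4624 + 8365427\right) = 70838 \cdot 8370051 = 592917672738$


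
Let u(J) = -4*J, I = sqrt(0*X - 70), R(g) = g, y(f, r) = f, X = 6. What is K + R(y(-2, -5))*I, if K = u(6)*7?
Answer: -168 - 2*I*sqrt(70) ≈ -168.0 - 16.733*I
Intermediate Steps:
I = I*sqrt(70) (I = sqrt(0*6 - 70) = sqrt(0 - 70) = sqrt(-70) = I*sqrt(70) ≈ 8.3666*I)
K = -168 (K = -4*6*7 = -24*7 = -168)
K + R(y(-2, -5))*I = -168 - 2*I*sqrt(70)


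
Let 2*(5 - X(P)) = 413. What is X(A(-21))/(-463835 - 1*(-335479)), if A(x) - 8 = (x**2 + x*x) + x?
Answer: 403/256712 ≈ 0.0015699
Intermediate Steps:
A(x) = 8 + x + 2*x**2 (A(x) = 8 + ((x**2 + x*x) + x) = 8 + ((x**2 + x**2) + x) = 8 + (2*x**2 + x) = 8 + (x + 2*x**2) = 8 + x + 2*x**2)
X(P) = -403/2 (X(P) = 5 - 1/2*413 = 5 - 413/2 = -403/2)
X(A(-21))/(-463835 - 1*(-335479)) = -403/(2*(-463835 - 1*(-335479))) = -403/(2*(-463835 + 335479)) = -403/2/(-128356) = -403/2*(-1/128356) = 403/256712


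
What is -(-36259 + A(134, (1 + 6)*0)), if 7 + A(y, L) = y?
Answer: 36132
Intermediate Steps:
A(y, L) = -7 + y
-(-36259 + A(134, (1 + 6)*0)) = -(-36259 + (-7 + 134)) = -(-36259 + 127) = -1*(-36132) = 36132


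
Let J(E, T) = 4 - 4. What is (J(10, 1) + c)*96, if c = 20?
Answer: 1920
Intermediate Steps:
J(E, T) = 0
(J(10, 1) + c)*96 = (0 + 20)*96 = 20*96 = 1920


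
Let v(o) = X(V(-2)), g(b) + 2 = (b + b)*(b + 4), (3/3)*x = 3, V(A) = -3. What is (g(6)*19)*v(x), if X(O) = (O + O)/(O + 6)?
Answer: -4484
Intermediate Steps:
x = 3
X(O) = 2*O/(6 + O) (X(O) = (2*O)/(6 + O) = 2*O/(6 + O))
g(b) = -2 + 2*b*(4 + b) (g(b) = -2 + (b + b)*(b + 4) = -2 + (2*b)*(4 + b) = -2 + 2*b*(4 + b))
v(o) = -2 (v(o) = 2*(-3)/(6 - 3) = 2*(-3)/3 = 2*(-3)*(1/3) = -2)
(g(6)*19)*v(x) = ((-2 + 2*6**2 + 8*6)*19)*(-2) = ((-2 + 2*36 + 48)*19)*(-2) = ((-2 + 72 + 48)*19)*(-2) = (118*19)*(-2) = 2242*(-2) = -4484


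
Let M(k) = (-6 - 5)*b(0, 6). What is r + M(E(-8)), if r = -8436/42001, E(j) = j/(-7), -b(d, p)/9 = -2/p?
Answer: -1394469/42001 ≈ -33.201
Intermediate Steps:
b(d, p) = 18/p (b(d, p) = -(-18)/p = 18/p)
E(j) = -j/7 (E(j) = j*(-⅐) = -j/7)
M(k) = -33 (M(k) = (-6 - 5)*(18/6) = -198/6 = -11*3 = -33)
r = -8436/42001 (r = -8436*1/42001 = -8436/42001 ≈ -0.20085)
r + M(E(-8)) = -8436/42001 - 33 = -1394469/42001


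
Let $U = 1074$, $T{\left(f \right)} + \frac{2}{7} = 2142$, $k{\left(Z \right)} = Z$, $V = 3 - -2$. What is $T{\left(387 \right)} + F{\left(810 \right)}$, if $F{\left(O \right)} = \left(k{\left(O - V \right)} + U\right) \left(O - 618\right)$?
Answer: $\frac{2540368}{7} \approx 3.6291 \cdot 10^{5}$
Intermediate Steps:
$V = 5$ ($V = 3 + 2 = 5$)
$T{\left(f \right)} = \frac{14992}{7}$ ($T{\left(f \right)} = - \frac{2}{7} + 2142 = \frac{14992}{7}$)
$F{\left(O \right)} = \left(-618 + O\right) \left(1069 + O\right)$ ($F{\left(O \right)} = \left(\left(O - 5\right) + 1074\right) \left(O - 618\right) = \left(\left(O - 5\right) + 1074\right) \left(-618 + O\right) = \left(\left(-5 + O\right) + 1074\right) \left(-618 + O\right) = \left(1069 + O\right) \left(-618 + O\right) = \left(-618 + O\right) \left(1069 + O\right)$)
$T{\left(387 \right)} + F{\left(810 \right)} = \frac{14992}{7} + \left(-660642 + 810^{2} + 451 \cdot 810\right) = \frac{14992}{7} + \left(-660642 + 656100 + 365310\right) = \frac{14992}{7} + 360768 = \frac{2540368}{7}$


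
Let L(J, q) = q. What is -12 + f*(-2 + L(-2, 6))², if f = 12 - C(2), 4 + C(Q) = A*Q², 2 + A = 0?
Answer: 372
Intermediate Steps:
A = -2 (A = -2 + 0 = -2)
C(Q) = -4 - 2*Q²
f = 24 (f = 12 - (-4 - 2*2²) = 12 - (-4 - 2*4) = 12 - (-4 - 8) = 12 - 1*(-12) = 12 + 12 = 24)
-12 + f*(-2 + L(-2, 6))² = -12 + 24*(-2 + 6)² = -12 + 24*4² = -12 + 24*16 = -12 + 384 = 372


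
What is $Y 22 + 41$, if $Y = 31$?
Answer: $723$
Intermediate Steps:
$Y 22 + 41 = 31 \cdot 22 + 41 = 682 + 41 = 723$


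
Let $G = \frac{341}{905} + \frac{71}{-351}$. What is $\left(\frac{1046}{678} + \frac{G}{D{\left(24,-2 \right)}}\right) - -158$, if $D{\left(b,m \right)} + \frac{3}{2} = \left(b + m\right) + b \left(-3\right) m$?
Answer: $\frac{1884126512561}{11809459935} \approx 159.54$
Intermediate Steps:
$G = \frac{55436}{317655}$ ($G = 341 \cdot \frac{1}{905} + 71 \left(- \frac{1}{351}\right) = \frac{341}{905} - \frac{71}{351} = \frac{55436}{317655} \approx 0.17452$)
$D{\left(b,m \right)} = - \frac{3}{2} + b + m - 3 b m$ ($D{\left(b,m \right)} = - \frac{3}{2} + \left(\left(b + m\right) + b \left(-3\right) m\right) = - \frac{3}{2} + \left(\left(b + m\right) + - 3 b m\right) = - \frac{3}{2} - \left(- b - m + 3 b m\right) = - \frac{3}{2} + \left(b + m - 3 b m\right) = - \frac{3}{2} + b + m - 3 b m$)
$\left(\frac{1046}{678} + \frac{G}{D{\left(24,-2 \right)}}\right) - -158 = \left(\frac{1046}{678} + \frac{55436}{317655 \left(- \frac{3}{2} + 24 - 2 - 72 \left(-2\right)\right)}\right) - -158 = \left(1046 \cdot \frac{1}{678} + \frac{55436}{317655 \left(- \frac{3}{2} + 24 - 2 + 144\right)}\right) + 158 = \left(\frac{523}{339} + \frac{55436}{317655 \cdot \frac{329}{2}}\right) + 158 = \left(\frac{523}{339} + \frac{55436}{317655} \cdot \frac{2}{329}\right) + 158 = \left(\frac{523}{339} + \frac{110872}{104508495}\right) + 158 = \frac{18231842831}{11809459935} + 158 = \frac{1884126512561}{11809459935}$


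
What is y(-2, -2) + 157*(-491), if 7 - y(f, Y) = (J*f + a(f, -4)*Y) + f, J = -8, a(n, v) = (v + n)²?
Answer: -77022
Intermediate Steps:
a(n, v) = (n + v)²
y(f, Y) = 7 + 7*f - Y*(-4 + f)² (y(f, Y) = 7 - ((-8*f + (f - 4)²*Y) + f) = 7 - ((-8*f + (-4 + f)²*Y) + f) = 7 - ((-8*f + Y*(-4 + f)²) + f) = 7 - (-7*f + Y*(-4 + f)²) = 7 + (7*f - Y*(-4 + f)²) = 7 + 7*f - Y*(-4 + f)²)
y(-2, -2) + 157*(-491) = (7 + 7*(-2) - 1*(-2)*(-4 - 2)²) + 157*(-491) = (7 - 14 - 1*(-2)*(-6)²) - 77087 = (7 - 14 - 1*(-2)*36) - 77087 = (7 - 14 + 72) - 77087 = 65 - 77087 = -77022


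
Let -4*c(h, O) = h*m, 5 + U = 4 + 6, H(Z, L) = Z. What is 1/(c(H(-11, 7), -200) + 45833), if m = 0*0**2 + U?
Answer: 4/183387 ≈ 2.1812e-5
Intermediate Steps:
U = 5 (U = -5 + (4 + 6) = -5 + 10 = 5)
m = 5 (m = 0*0**2 + 5 = 0*0 + 5 = 0 + 5 = 5)
c(h, O) = -5*h/4 (c(h, O) = -h*5/4 = -5*h/4)
1/(c(H(-11, 7), -200) + 45833) = 1/(-5/4*(-11) + 45833) = 1/(55/4 + 45833) = 1/(183387/4) = 4/183387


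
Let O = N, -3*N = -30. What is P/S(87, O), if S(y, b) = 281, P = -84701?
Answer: -84701/281 ≈ -301.43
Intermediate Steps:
N = 10 (N = -⅓*(-30) = 10)
O = 10
P/S(87, O) = -84701/281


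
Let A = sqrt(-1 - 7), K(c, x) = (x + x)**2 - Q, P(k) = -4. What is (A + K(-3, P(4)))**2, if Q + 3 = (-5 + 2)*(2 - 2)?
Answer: 4481 + 268*I*sqrt(2) ≈ 4481.0 + 379.01*I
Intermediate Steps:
Q = -3 (Q = -3 + (-5 + 2)*(2 - 2) = -3 - 3*0 = -3 + 0 = -3)
K(c, x) = 3 + 4*x**2 (K(c, x) = (x + x)**2 - 1*(-3) = (2*x)**2 + 3 = 4*x**2 + 3 = 3 + 4*x**2)
A = 2*I*sqrt(2) (A = sqrt(-8) = 2*I*sqrt(2) ≈ 2.8284*I)
(A + K(-3, P(4)))**2 = (2*I*sqrt(2) + (3 + 4*(-4)**2))**2 = (2*I*sqrt(2) + (3 + 4*16))**2 = (2*I*sqrt(2) + (3 + 64))**2 = (2*I*sqrt(2) + 67)**2 = (67 + 2*I*sqrt(2))**2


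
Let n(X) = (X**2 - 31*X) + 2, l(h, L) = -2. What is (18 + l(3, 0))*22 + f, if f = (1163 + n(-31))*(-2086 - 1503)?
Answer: -11078891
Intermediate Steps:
n(X) = 2 + X**2 - 31*X
f = -11079243 (f = (1163 + (2 + (-31)**2 - 31*(-31)))*(-2086 - 1503) = (1163 + (2 + 961 + 961))*(-3589) = (1163 + 1924)*(-3589) = 3087*(-3589) = -11079243)
(18 + l(3, 0))*22 + f = (18 - 2)*22 - 11079243 = 16*22 - 11079243 = 352 - 11079243 = -11078891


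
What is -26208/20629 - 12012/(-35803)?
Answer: -98647068/105511441 ≈ -0.93494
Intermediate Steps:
-26208/20629 - 12012/(-35803) = -26208*1/20629 - 12012*(-1/35803) = -3744/2947 + 12012/35803 = -98647068/105511441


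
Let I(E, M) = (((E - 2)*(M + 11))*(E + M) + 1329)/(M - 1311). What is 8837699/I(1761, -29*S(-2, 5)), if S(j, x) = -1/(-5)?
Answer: -290937051080/401394809 ≈ -724.82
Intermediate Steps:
S(j, x) = 1/5 (S(j, x) = -1*(-1/5) = 1/5)
I(E, M) = (1329 + (-2 + E)*(11 + M)*(E + M))/(-1311 + M) (I(E, M) = (((-2 + E)*(11 + M))*(E + M) + 1329)/(-1311 + M) = ((-2 + E)*(11 + M)*(E + M) + 1329)/(-1311 + M) = (1329 + (-2 + E)*(11 + M)*(E + M))/(-1311 + M))
8837699/I(1761, -29*S(-2, 5)) = 8837699/(((1329 - 22*1761 - (-638)/5 - 2*(-29*1/5)**2 + 11*1761**2 + 1761*(-29*1/5)**2 - 29*1/5*1761**2 + 9*1761*(-29*1/5))/(-1311 - 29*1/5))) = 8837699/(((1329 - 38742 - 22*(-29/5) - 2*(-29/5)**2 + 11*3101121 + 1761*(-29/5)**2 - 29/5*3101121 + 9*1761*(-29/5))/(-1311 - 29/5))) = 8837699/(((1329 - 38742 + 638/5 - 2*841/25 + 34112331 + 1761*(841/25) - 89932509/5 - 459621/5)/(-6584/5))) = 8837699/((-5*(1329 - 38742 + 638/5 - 1682/25 + 34112331 + 1481001/25 - 89932509/5 - 459621/5)/6584)) = 8837699/((-5/6584*401394809/25)) = 8837699/(-401394809/32920) = 8837699*(-32920/401394809) = -290937051080/401394809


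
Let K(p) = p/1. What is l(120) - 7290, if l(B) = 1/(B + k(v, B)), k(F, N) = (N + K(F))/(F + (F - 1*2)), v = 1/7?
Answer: -4366698/599 ≈ -7290.0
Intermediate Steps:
v = ⅐ ≈ 0.14286
K(p) = p (K(p) = p*1 = p)
k(F, N) = (F + N)/(-2 + 2*F) (k(F, N) = (N + F)/(F + (F - 1*2)) = (F + N)/(F + (F - 2)) = (F + N)/(F + (-2 + F)) = (F + N)/(-2 + 2*F))
l(B) = 1/(-1/12 + 5*B/12) (l(B) = 1/(B + (⅐ + B)/(2*(-1 + ⅐))) = 1/(B + (⅐ + B)/(2*(-6/7))) = 1/(B + (½)*(-7/6)*(⅐ + B)) = 1/(B + (-1/12 - 7*B/12)) = 1/(-1/12 + 5*B/12))
l(120) - 7290 = 12/(-1 + 5*120) - 7290 = 12/(-1 + 600) - 7290 = 12/599 - 7290 = -4366698/599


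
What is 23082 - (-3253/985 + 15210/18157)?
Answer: 412857458761/17884645 ≈ 23084.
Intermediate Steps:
23082 - (-3253/985 + 15210/18157) = 23082 - 1*(-44082871/17884645) = 23082 + 44082871/17884645 = 412857458761/17884645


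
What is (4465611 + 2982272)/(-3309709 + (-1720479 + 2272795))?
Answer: -7447883/2757393 ≈ -2.7011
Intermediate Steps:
(4465611 + 2982272)/(-3309709 + (-1720479 + 2272795)) = 7447883/(-3309709 + 552316) = 7447883/(-2757393) = 7447883*(-1/2757393) = -7447883/2757393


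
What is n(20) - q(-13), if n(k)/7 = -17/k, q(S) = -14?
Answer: 161/20 ≈ 8.0500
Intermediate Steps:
n(k) = -119/k (n(k) = 7*(-17/k) = -119/k)
n(20) - q(-13) = -119/20 - 1*(-14) = -119*1/20 + 14 = -119/20 + 14 = 161/20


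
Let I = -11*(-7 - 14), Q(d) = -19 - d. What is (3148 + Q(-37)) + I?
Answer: 3397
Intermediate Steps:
I = 231 (I = -11*(-21) = 231)
(3148 + Q(-37)) + I = (3148 + (-19 - 1*(-37))) + 231 = (3148 + (-19 + 37)) + 231 = (3148 + 18) + 231 = 3166 + 231 = 3397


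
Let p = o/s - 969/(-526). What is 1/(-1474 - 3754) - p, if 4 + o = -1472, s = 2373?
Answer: -1327301851/1087596524 ≈ -1.2204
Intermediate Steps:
o = -1476 (o = -4 - 1472 = -1476)
p = 507687/416066 (p = -1476/2373 - 969/(-526) = -1476*1/2373 - 969*(-1/526) = -492/791 + 969/526 = 507687/416066 ≈ 1.2202)
1/(-1474 - 3754) - p = 1/(-1474 - 3754) - 1*507687/416066 = 1/(-5228) - 507687/416066 = -1/5228 - 507687/416066 = -1327301851/1087596524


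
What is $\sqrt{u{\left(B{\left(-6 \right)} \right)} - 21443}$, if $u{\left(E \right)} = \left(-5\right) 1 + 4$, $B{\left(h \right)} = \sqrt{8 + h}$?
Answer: $2 i \sqrt{5361} \approx 146.44 i$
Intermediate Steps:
$u{\left(E \right)} = -1$ ($u{\left(E \right)} = -5 + 4 = -1$)
$\sqrt{u{\left(B{\left(-6 \right)} \right)} - 21443} = \sqrt{-1 - 21443} = \sqrt{-21444} = 2 i \sqrt{5361}$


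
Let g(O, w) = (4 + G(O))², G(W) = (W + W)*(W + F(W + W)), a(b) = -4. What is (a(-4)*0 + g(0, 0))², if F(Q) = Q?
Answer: 256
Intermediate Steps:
G(W) = 6*W² (G(W) = (W + W)*(W + (W + W)) = (2*W)*(W + 2*W) = (2*W)*(3*W) = 6*W²)
g(O, w) = (4 + 6*O²)²
(a(-4)*0 + g(0, 0))² = (-4*0 + 4*(2 + 3*0²)²)² = (0 + 4*(2 + 3*0)²)² = (0 + 4*(2 + 0)²)² = (0 + 4*2²)² = (0 + 4*4)² = (0 + 16)² = 16² = 256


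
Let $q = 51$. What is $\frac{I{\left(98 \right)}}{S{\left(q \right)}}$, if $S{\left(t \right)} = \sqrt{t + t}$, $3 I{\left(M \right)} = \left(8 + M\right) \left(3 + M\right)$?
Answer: $\frac{5353 \sqrt{102}}{153} \approx 353.35$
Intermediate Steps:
$I{\left(M \right)} = \frac{\left(3 + M\right) \left(8 + M\right)}{3}$ ($I{\left(M \right)} = \frac{\left(8 + M\right) \left(3 + M\right)}{3} = \frac{\left(3 + M\right) \left(8 + M\right)}{3}$)
$S{\left(t \right)} = \sqrt{2} \sqrt{t}$ ($S{\left(t \right)} = \sqrt{2 t} = \sqrt{2} \sqrt{t}$)
$\frac{I{\left(98 \right)}}{S{\left(q \right)}} = \frac{8 + \frac{98^{2}}{3} + \frac{11}{3} \cdot 98}{\sqrt{2} \sqrt{51}} = \frac{8 + \frac{1}{3} \cdot 9604 + \frac{1078}{3}}{\sqrt{102}} = \left(8 + \frac{9604}{3} + \frac{1078}{3}\right) \frac{\sqrt{102}}{102} = \frac{10706 \frac{\sqrt{102}}{102}}{3} = \frac{5353 \sqrt{102}}{153}$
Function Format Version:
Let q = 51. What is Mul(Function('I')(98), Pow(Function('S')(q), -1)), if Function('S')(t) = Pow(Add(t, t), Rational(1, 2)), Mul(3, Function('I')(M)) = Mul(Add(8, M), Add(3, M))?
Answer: Mul(Rational(5353, 153), Pow(102, Rational(1, 2))) ≈ 353.35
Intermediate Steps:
Function('I')(M) = Mul(Rational(1, 3), Add(3, M), Add(8, M)) (Function('I')(M) = Mul(Rational(1, 3), Mul(Add(8, M), Add(3, M))) = Mul(Rational(1, 3), Mul(Add(3, M), Add(8, M))) = Mul(Rational(1, 3), Add(3, M), Add(8, M)))
Function('S')(t) = Mul(Pow(2, Rational(1, 2)), Pow(t, Rational(1, 2))) (Function('S')(t) = Pow(Mul(2, t), Rational(1, 2)) = Mul(Pow(2, Rational(1, 2)), Pow(t, Rational(1, 2))))
Mul(Function('I')(98), Pow(Function('S')(q), -1)) = Mul(Add(8, Mul(Rational(1, 3), Pow(98, 2)), Mul(Rational(11, 3), 98)), Pow(Mul(Pow(2, Rational(1, 2)), Pow(51, Rational(1, 2))), -1)) = Mul(Add(8, Mul(Rational(1, 3), 9604), Rational(1078, 3)), Pow(Pow(102, Rational(1, 2)), -1)) = Mul(Add(8, Rational(9604, 3), Rational(1078, 3)), Mul(Rational(1, 102), Pow(102, Rational(1, 2)))) = Mul(Rational(10706, 3), Mul(Rational(1, 102), Pow(102, Rational(1, 2)))) = Mul(Rational(5353, 153), Pow(102, Rational(1, 2)))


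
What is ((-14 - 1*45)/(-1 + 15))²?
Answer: 3481/196 ≈ 17.760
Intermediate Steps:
((-14 - 1*45)/(-1 + 15))² = ((-14 - 45)/14)² = (-59*1/14)² = (-59/14)² = 3481/196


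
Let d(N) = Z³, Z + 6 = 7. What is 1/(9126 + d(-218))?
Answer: 1/9127 ≈ 0.00010956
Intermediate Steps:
Z = 1 (Z = -6 + 7 = 1)
d(N) = 1 (d(N) = 1³ = 1)
1/(9126 + d(-218)) = 1/(9126 + 1) = 1/9127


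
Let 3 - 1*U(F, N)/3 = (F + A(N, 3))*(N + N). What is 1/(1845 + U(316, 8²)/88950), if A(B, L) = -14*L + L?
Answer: 29650/54668797 ≈ 0.00054236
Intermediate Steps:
A(B, L) = -13*L
U(F, N) = 9 - 6*N*(-39 + F) (U(F, N) = 9 - 3*(F - 13*3)*(N + N) = 9 - 3*(F - 39)*2*N = 9 - 3*(-39 + F)*2*N = 9 - 6*N*(-39 + F))
1/(1845 + U(316, 8²)/88950) = 1/(1845 + (9 + 234*8² - 6*316*8²)/88950) = 1/(1845 + (9 + 234*64 - 6*316*64)*(1/88950)) = 1/(1845 + (9 + 14976 - 121344)*(1/88950)) = 1/(1845 - 106359*1/88950) = 1/(1845 - 35453/29650) = 1/(54668797/29650) = 29650/54668797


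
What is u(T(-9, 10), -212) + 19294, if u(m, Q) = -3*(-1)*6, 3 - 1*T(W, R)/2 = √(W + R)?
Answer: 19312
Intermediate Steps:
T(W, R) = 6 - 2*√(R + W) (T(W, R) = 6 - 2*√(W + R) = 6 - 2*√(R + W))
u(m, Q) = 18 (u(m, Q) = 3*6 = 18)
u(T(-9, 10), -212) + 19294 = 18 + 19294 = 19312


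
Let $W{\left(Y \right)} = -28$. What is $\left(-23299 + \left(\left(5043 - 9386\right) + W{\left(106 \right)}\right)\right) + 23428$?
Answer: $-4242$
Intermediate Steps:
$\left(-23299 + \left(\left(5043 - 9386\right) + W{\left(106 \right)}\right)\right) + 23428 = \left(-23299 + \left(\left(5043 - 9386\right) - 28\right)\right) + 23428 = \left(-23299 - 4371\right) + 23428 = -27670 + 23428 = -4242$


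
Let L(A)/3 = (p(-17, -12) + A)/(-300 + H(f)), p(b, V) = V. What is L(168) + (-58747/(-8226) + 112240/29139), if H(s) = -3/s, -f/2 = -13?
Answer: 217841540507/23090850882 ≈ 9.4341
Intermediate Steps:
f = 26 (f = -2*(-13) = 26)
L(A) = 104/867 - 26*A/2601 (L(A) = 3*((-12 + A)/(-300 - 3/26)) = 3*((-12 + A)/(-7803/26)) = 3*((-12 + A)*(-26/7803)) = 3*(104/2601 - 26*A/7803) = 104/867 - 26*A/2601)
L(168) + (-58747/(-8226) + 112240/29139) = (104/867 - 26/2601*168) + (-58747/(-8226) + 112240/29139) = (104/867 - 1456/867) + (-58747*(-1/8226) + 112240*(1/29139)) = -1352/867 + (58747/8226 + 112240/29139) = -1352/867 + 878371691/79899138 = 217841540507/23090850882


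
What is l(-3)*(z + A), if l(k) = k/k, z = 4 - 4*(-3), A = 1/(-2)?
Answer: 31/2 ≈ 15.500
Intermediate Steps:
A = -½ ≈ -0.50000
z = 16 (z = 4 + 12 = 16)
l(k) = 1
l(-3)*(z + A) = 1*(16 - ½) = 1*(31/2) = 31/2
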